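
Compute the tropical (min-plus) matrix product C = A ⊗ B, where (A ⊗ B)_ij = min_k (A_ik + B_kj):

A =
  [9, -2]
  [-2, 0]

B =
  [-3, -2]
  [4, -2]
A ⊗ B =
  [2, -4]
  [-5, -4]

Apply the min-plus product entry-by-entry:
  C[0][0] = min over k of (A[0][0] + B[0][0] = 9 + -3 = 6, A[0][1] + B[1][0] = -2 + 4 = 2) = 2 (attained at k = 1)
  C[0][1] = min over k of (A[0][0] + B[0][1] = 9 + -2 = 7, A[0][1] + B[1][1] = -2 + -2 = -4) = -4 (attained at k = 1)
  C[1][0] = min over k of (A[1][0] + B[0][0] = -2 + -3 = -5, A[1][1] + B[1][0] = 0 + 4 = 4) = -5 (attained at k = 0)
  C[1][1] = min over k of (A[1][0] + B[0][1] = -2 + -2 = -4, A[1][1] + B[1][1] = 0 + -2 = -2) = -4 (attained at k = 0)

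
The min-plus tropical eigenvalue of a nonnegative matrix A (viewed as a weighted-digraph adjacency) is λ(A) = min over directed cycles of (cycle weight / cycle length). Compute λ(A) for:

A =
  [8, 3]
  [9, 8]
λ(A) = 6

Enumerate directed cycles and compute their means (weight / length). Sample:
  cycle 0 → 0: weight = 8, length = 1, mean = 8/1 ≈ 8.000
  cycle 1 → 1: weight = 8, length = 1, mean = 8/1 ≈ 8.000
  cycle 0 → 1 → 0: weight = 12, length = 2, mean = 12/2 ≈ 6.000
  cycle 1 → 0 → 1: weight = 12, length = 2, mean = 12/2 ≈ 6.000
Minimum mean = 6.000, attained e.g. along the cycle 0 → 1 → 0 with weight 12 and length 2. So λ(A) = 12/2 = 6.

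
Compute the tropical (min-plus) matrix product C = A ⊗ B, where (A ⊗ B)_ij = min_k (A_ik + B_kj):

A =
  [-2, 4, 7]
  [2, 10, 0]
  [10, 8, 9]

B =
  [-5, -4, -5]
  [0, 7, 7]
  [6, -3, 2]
A ⊗ B =
  [-7, -6, -7]
  [-3, -3, -3]
  [5, 6, 5]

Apply the min-plus product entry-by-entry:
  C[0][0] = min over k of (A[0][0] + B[0][0] = -2 + -5 = -7, A[0][1] + B[1][0] = 4 + 0 = 4, A[0][2] + B[2][0] = 7 + 6 = 13) = -7 (attained at k = 0)
  C[0][1] = min over k of (A[0][0] + B[0][1] = -2 + -4 = -6, A[0][1] + B[1][1] = 4 + 7 = 11, A[0][2] + B[2][1] = 7 + -3 = 4) = -6 (attained at k = 0)
  C[0][2] = min over k of (A[0][0] + B[0][2] = -2 + -5 = -7, A[0][1] + B[1][2] = 4 + 7 = 11, A[0][2] + B[2][2] = 7 + 2 = 9) = -7 (attained at k = 0)
  C[1][0] = min over k of (A[1][0] + B[0][0] = 2 + -5 = -3, A[1][1] + B[1][0] = 10 + 0 = 10, A[1][2] + B[2][0] = 0 + 6 = 6) = -3 (attained at k = 0)
  C[1][1] = min over k of (A[1][0] + B[0][1] = 2 + -4 = -2, A[1][1] + B[1][1] = 10 + 7 = 17, A[1][2] + B[2][1] = 0 + -3 = -3) = -3 (attained at k = 2)
  C[1][2] = min over k of (A[1][0] + B[0][2] = 2 + -5 = -3, A[1][1] + B[1][2] = 10 + 7 = 17, A[1][2] + B[2][2] = 0 + 2 = 2) = -3 (attained at k = 0)
  C[2][0] = min over k of (A[2][0] + B[0][0] = 10 + -5 = 5, A[2][1] + B[1][0] = 8 + 0 = 8, A[2][2] + B[2][0] = 9 + 6 = 15) = 5 (attained at k = 0)
  C[2][1] = min over k of (A[2][0] + B[0][1] = 10 + -4 = 6, A[2][1] + B[1][1] = 8 + 7 = 15, A[2][2] + B[2][1] = 9 + -3 = 6) = 6 (attained at k = 0)
  C[2][2] = min over k of (A[2][0] + B[0][2] = 10 + -5 = 5, A[2][1] + B[1][2] = 8 + 7 = 15, A[2][2] + B[2][2] = 9 + 2 = 11) = 5 (attained at k = 0)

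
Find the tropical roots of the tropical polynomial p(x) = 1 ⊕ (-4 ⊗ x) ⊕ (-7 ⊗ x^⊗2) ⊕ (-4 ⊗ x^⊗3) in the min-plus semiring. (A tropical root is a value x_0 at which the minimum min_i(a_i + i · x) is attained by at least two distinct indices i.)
Roots: {-3, 3, 5}

Each tropical root is a break point of the lower envelope of the lines y = a_i + i · x (there are 4 lines, with slopes 0, 1, ..., 3). Only the lines that attain the minimum somewhere contribute to roots; other lines are dominated. Here the surviving (envelope) indices are i = 3, i = 2, i = 1, i = 0.
Intersections between consecutive envelope lines give the roots: for adjacent envelope indices i < j the intersection is x = (a_i − a_j) / (j − i). Reading off the sorted break points: {-3, 3, 5}.
Verification: at each break x_0, at least two indices attain the minimum of min_i(a_i + i · x_0).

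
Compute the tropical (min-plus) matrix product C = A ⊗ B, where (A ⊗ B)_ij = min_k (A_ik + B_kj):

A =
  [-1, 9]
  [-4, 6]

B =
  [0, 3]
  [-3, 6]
A ⊗ B =
  [-1, 2]
  [-4, -1]

Apply the min-plus product entry-by-entry:
  C[0][0] = min over k of (A[0][0] + B[0][0] = -1 + 0 = -1, A[0][1] + B[1][0] = 9 + -3 = 6) = -1 (attained at k = 0)
  C[0][1] = min over k of (A[0][0] + B[0][1] = -1 + 3 = 2, A[0][1] + B[1][1] = 9 + 6 = 15) = 2 (attained at k = 0)
  C[1][0] = min over k of (A[1][0] + B[0][0] = -4 + 0 = -4, A[1][1] + B[1][0] = 6 + -3 = 3) = -4 (attained at k = 0)
  C[1][1] = min over k of (A[1][0] + B[0][1] = -4 + 3 = -1, A[1][1] + B[1][1] = 6 + 6 = 12) = -1 (attained at k = 0)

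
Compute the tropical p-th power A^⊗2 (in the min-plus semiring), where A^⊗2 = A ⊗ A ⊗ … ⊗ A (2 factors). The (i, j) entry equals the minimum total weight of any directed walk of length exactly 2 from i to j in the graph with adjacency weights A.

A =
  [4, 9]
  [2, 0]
A^⊗2 =
  [8, 9]
  [2, 0]

Each entry (A^⊗2)_ij equals the minimum over all length-2 walks i = v_0 → v_1 → … → v_2 = j of Σ_t A[v_t][v_{t+1}]. For example, for (i, j) = (0, 1) we minimise over 2 possible intermediate vertex sequences; the minimum is 9, attained along the walk 0 → 1 → 1.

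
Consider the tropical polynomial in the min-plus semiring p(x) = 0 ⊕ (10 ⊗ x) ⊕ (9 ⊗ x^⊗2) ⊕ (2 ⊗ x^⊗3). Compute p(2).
p(2) = 0

A tropical monomial a ⊗ x^⊗i evaluates to a + i · x. Evaluating each term at x = 2:
  Term 0 contributes 0 + 0 · 2 = 0
  Term 1 contributes 10 + 1 · 2 = 12
  Term 2 contributes 9 + 2 · 2 = 13
  Term 3 contributes 2 + 3 · 2 = 8
p(2) = ⊕ of these = min[0, 12, 13, 8] = 0.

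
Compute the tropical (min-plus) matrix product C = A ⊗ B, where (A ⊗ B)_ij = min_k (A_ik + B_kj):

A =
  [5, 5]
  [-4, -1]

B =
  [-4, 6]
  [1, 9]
A ⊗ B =
  [1, 11]
  [-8, 2]

Apply the min-plus product entry-by-entry:
  C[0][0] = min over k of (A[0][0] + B[0][0] = 5 + -4 = 1, A[0][1] + B[1][0] = 5 + 1 = 6) = 1 (attained at k = 0)
  C[0][1] = min over k of (A[0][0] + B[0][1] = 5 + 6 = 11, A[0][1] + B[1][1] = 5 + 9 = 14) = 11 (attained at k = 0)
  C[1][0] = min over k of (A[1][0] + B[0][0] = -4 + -4 = -8, A[1][1] + B[1][0] = -1 + 1 = 0) = -8 (attained at k = 0)
  C[1][1] = min over k of (A[1][0] + B[0][1] = -4 + 6 = 2, A[1][1] + B[1][1] = -1 + 9 = 8) = 2 (attained at k = 0)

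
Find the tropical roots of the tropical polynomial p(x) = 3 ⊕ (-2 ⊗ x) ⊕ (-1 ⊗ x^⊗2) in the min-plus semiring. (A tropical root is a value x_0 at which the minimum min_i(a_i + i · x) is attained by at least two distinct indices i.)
Roots: {-1, 5}

Each tropical root is a break point of the lower envelope of the lines y = a_i + i · x (there are 3 lines, with slopes 0, 1, ..., 2). Only the lines that attain the minimum somewhere contribute to roots; other lines are dominated. Here the surviving (envelope) indices are i = 2, i = 1, i = 0.
Intersections between consecutive envelope lines give the roots: for adjacent envelope indices i < j the intersection is x = (a_i − a_j) / (j − i). Reading off the sorted break points: {-1, 5}.
Verification: at each break x_0, at least two indices attain the minimum of min_i(a_i + i · x_0).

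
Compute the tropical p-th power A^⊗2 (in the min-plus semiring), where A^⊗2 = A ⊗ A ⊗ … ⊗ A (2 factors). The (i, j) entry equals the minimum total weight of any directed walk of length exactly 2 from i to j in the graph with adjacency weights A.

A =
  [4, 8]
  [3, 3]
A^⊗2 =
  [8, 11]
  [6, 6]

Each entry (A^⊗2)_ij equals the minimum over all length-2 walks i = v_0 → v_1 → … → v_2 = j of Σ_t A[v_t][v_{t+1}]. For example, for (i, j) = (0, 1) we minimise over 2 possible intermediate vertex sequences; the minimum is 11, attained along the walk 0 → 1 → 1.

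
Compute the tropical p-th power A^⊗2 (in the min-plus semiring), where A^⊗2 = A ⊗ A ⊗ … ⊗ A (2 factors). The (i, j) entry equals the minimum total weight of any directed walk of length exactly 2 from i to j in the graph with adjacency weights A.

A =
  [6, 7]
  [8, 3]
A^⊗2 =
  [12, 10]
  [11, 6]

Each entry (A^⊗2)_ij equals the minimum over all length-2 walks i = v_0 → v_1 → … → v_2 = j of Σ_t A[v_t][v_{t+1}]. For example, for (i, j) = (0, 1) we minimise over 2 possible intermediate vertex sequences; the minimum is 10, attained along the walk 0 → 1 → 1.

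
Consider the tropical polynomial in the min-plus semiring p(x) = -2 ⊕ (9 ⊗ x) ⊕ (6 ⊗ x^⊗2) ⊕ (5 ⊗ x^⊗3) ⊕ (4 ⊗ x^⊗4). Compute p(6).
p(6) = -2

A tropical monomial a ⊗ x^⊗i evaluates to a + i · x. Evaluating each term at x = 6:
  Term 0 contributes -2 + 0 · 6 = -2
  Term 1 contributes 9 + 1 · 6 = 15
  Term 2 contributes 6 + 2 · 6 = 18
  Term 3 contributes 5 + 3 · 6 = 23
  Term 4 contributes 4 + 4 · 6 = 28
p(6) = ⊕ of these = min[-2, 15, 18, 23, 28] = -2.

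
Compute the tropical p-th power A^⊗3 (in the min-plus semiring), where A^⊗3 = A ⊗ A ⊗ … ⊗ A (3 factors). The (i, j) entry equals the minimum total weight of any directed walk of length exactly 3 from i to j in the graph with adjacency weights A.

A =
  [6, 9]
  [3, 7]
A^⊗3 =
  [18, 21]
  [15, 18]

Each entry (A^⊗3)_ij equals the minimum over all length-3 walks i = v_0 → v_1 → … → v_3 = j of Σ_t A[v_t][v_{t+1}]. For example, for (i, j) = (0, 1) we minimise over 4 possible intermediate vertex sequences; the minimum is 21, attained along the walk 0 → 0 → 0 → 1.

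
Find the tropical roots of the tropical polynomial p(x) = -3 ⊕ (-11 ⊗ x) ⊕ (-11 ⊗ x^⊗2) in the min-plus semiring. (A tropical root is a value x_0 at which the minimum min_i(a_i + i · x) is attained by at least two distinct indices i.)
Roots: {0, 8}

Each tropical root is a break point of the lower envelope of the lines y = a_i + i · x (there are 3 lines, with slopes 0, 1, ..., 2). Only the lines that attain the minimum somewhere contribute to roots; other lines are dominated. Here the surviving (envelope) indices are i = 2, i = 1, i = 0.
Intersections between consecutive envelope lines give the roots: for adjacent envelope indices i < j the intersection is x = (a_i − a_j) / (j − i). Reading off the sorted break points: {0, 8}.
Verification: at each break x_0, at least two indices attain the minimum of min_i(a_i + i · x_0).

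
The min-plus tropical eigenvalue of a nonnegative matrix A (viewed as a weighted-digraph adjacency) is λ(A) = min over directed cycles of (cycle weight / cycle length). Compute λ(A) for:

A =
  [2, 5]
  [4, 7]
λ(A) = 2

Enumerate directed cycles and compute their means (weight / length). Sample:
  cycle 0 → 0: weight = 2, length = 1, mean = 2/1 ≈ 2.000
  cycle 1 → 1: weight = 7, length = 1, mean = 7/1 ≈ 7.000
  cycle 0 → 1 → 0: weight = 9, length = 2, mean = 9/2 ≈ 4.500
  cycle 1 → 0 → 1: weight = 9, length = 2, mean = 9/2 ≈ 4.500
Minimum mean = 2.000, attained e.g. along the cycle 0 → 0 with weight 2 and length 1. So λ(A) = 2/1 = 2.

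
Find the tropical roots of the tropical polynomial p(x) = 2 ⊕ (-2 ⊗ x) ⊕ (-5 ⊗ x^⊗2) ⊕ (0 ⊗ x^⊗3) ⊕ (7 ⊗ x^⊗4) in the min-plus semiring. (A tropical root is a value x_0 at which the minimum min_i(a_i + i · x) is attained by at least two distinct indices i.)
Roots: {-7, -5, 3, 4}

Each tropical root is a break point of the lower envelope of the lines y = a_i + i · x (there are 5 lines, with slopes 0, 1, ..., 4). Only the lines that attain the minimum somewhere contribute to roots; other lines are dominated. Here the surviving (envelope) indices are i = 4, i = 3, i = 2, i = 1, i = 0.
Intersections between consecutive envelope lines give the roots: for adjacent envelope indices i < j the intersection is x = (a_i − a_j) / (j − i). Reading off the sorted break points: {-7, -5, 3, 4}.
Verification: at each break x_0, at least two indices attain the minimum of min_i(a_i + i · x_0).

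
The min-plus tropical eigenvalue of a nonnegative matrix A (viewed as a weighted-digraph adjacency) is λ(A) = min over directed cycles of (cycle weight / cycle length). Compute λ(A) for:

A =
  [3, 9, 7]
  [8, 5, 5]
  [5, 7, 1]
λ(A) = 1

Enumerate directed cycles and compute their means (weight / length). Sample:
  cycle 0 → 0: weight = 3, length = 1, mean = 3/1 ≈ 3.000
  cycle 1 → 1: weight = 5, length = 1, mean = 5/1 ≈ 5.000
  cycle 2 → 2: weight = 1, length = 1, mean = 1/1 ≈ 1.000
  cycle 0 → 1 → 0: weight = 17, length = 2, mean = 17/2 ≈ 8.500
  cycle 0 → 2 → 0: weight = 12, length = 2, mean = 12/2 ≈ 6.000
  cycle 1 → 0 → 1: weight = 17, length = 2, mean = 17/2 ≈ 8.500
Minimum mean = 1.000, attained e.g. along the cycle 2 → 2 with weight 1 and length 1. So λ(A) = 1/1 = 1.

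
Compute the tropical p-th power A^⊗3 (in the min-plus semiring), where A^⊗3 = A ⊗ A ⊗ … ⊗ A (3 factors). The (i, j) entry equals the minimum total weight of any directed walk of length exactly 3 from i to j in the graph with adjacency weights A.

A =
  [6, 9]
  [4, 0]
A^⊗3 =
  [13, 9]
  [4, 0]

Each entry (A^⊗3)_ij equals the minimum over all length-3 walks i = v_0 → v_1 → … → v_3 = j of Σ_t A[v_t][v_{t+1}]. For example, for (i, j) = (0, 1) we minimise over 4 possible intermediate vertex sequences; the minimum is 9, attained along the walk 0 → 1 → 1 → 1.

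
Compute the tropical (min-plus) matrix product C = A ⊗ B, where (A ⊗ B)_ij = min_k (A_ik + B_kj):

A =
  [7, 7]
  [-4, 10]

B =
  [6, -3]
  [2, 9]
A ⊗ B =
  [9, 4]
  [2, -7]

Apply the min-plus product entry-by-entry:
  C[0][0] = min over k of (A[0][0] + B[0][0] = 7 + 6 = 13, A[0][1] + B[1][0] = 7 + 2 = 9) = 9 (attained at k = 1)
  C[0][1] = min over k of (A[0][0] + B[0][1] = 7 + -3 = 4, A[0][1] + B[1][1] = 7 + 9 = 16) = 4 (attained at k = 0)
  C[1][0] = min over k of (A[1][0] + B[0][0] = -4 + 6 = 2, A[1][1] + B[1][0] = 10 + 2 = 12) = 2 (attained at k = 0)
  C[1][1] = min over k of (A[1][0] + B[0][1] = -4 + -3 = -7, A[1][1] + B[1][1] = 10 + 9 = 19) = -7 (attained at k = 0)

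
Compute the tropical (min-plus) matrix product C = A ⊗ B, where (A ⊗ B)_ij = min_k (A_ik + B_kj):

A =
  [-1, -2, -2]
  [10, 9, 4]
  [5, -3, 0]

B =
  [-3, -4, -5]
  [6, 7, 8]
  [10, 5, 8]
A ⊗ B =
  [-4, -5, -6]
  [7, 6, 5]
  [2, 1, 0]

Apply the min-plus product entry-by-entry:
  C[0][0] = min over k of (A[0][0] + B[0][0] = -1 + -3 = -4, A[0][1] + B[1][0] = -2 + 6 = 4, A[0][2] + B[2][0] = -2 + 10 = 8) = -4 (attained at k = 0)
  C[0][1] = min over k of (A[0][0] + B[0][1] = -1 + -4 = -5, A[0][1] + B[1][1] = -2 + 7 = 5, A[0][2] + B[2][1] = -2 + 5 = 3) = -5 (attained at k = 0)
  C[0][2] = min over k of (A[0][0] + B[0][2] = -1 + -5 = -6, A[0][1] + B[1][2] = -2 + 8 = 6, A[0][2] + B[2][2] = -2 + 8 = 6) = -6 (attained at k = 0)
  C[1][0] = min over k of (A[1][0] + B[0][0] = 10 + -3 = 7, A[1][1] + B[1][0] = 9 + 6 = 15, A[1][2] + B[2][0] = 4 + 10 = 14) = 7 (attained at k = 0)
  C[1][1] = min over k of (A[1][0] + B[0][1] = 10 + -4 = 6, A[1][1] + B[1][1] = 9 + 7 = 16, A[1][2] + B[2][1] = 4 + 5 = 9) = 6 (attained at k = 0)
  C[1][2] = min over k of (A[1][0] + B[0][2] = 10 + -5 = 5, A[1][1] + B[1][2] = 9 + 8 = 17, A[1][2] + B[2][2] = 4 + 8 = 12) = 5 (attained at k = 0)
  C[2][0] = min over k of (A[2][0] + B[0][0] = 5 + -3 = 2, A[2][1] + B[1][0] = -3 + 6 = 3, A[2][2] + B[2][0] = 0 + 10 = 10) = 2 (attained at k = 0)
  C[2][1] = min over k of (A[2][0] + B[0][1] = 5 + -4 = 1, A[2][1] + B[1][1] = -3 + 7 = 4, A[2][2] + B[2][1] = 0 + 5 = 5) = 1 (attained at k = 0)
  C[2][2] = min over k of (A[2][0] + B[0][2] = 5 + -5 = 0, A[2][1] + B[1][2] = -3 + 8 = 5, A[2][2] + B[2][2] = 0 + 8 = 8) = 0 (attained at k = 0)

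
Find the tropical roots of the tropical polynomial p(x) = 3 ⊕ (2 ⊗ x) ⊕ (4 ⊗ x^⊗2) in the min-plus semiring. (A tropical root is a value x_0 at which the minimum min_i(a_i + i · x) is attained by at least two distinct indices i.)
Roots: {-2, 1}

Each tropical root is a break point of the lower envelope of the lines y = a_i + i · x (there are 3 lines, with slopes 0, 1, ..., 2). Only the lines that attain the minimum somewhere contribute to roots; other lines are dominated. Here the surviving (envelope) indices are i = 2, i = 1, i = 0.
Intersections between consecutive envelope lines give the roots: for adjacent envelope indices i < j the intersection is x = (a_i − a_j) / (j − i). Reading off the sorted break points: {-2, 1}.
Verification: at each break x_0, at least two indices attain the minimum of min_i(a_i + i · x_0).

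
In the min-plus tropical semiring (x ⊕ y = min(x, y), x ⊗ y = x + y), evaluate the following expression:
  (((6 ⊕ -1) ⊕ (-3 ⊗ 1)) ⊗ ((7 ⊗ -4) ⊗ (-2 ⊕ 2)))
(((6 ⊕ -1) ⊕ (-3 ⊗ 1)) ⊗ ((7 ⊗ -4) ⊗ (-2 ⊕ 2))) = -1

Expand innermost to outermost. Recall ⊕ takes the minimum of its arguments and ⊗ takes their sum. Working out the expression (((6 ⊕ -1) ⊕ (-3 ⊗ 1)) ⊗ ((7 ⊗ -4) ⊗ (-2 ⊕ 2))) gives -1.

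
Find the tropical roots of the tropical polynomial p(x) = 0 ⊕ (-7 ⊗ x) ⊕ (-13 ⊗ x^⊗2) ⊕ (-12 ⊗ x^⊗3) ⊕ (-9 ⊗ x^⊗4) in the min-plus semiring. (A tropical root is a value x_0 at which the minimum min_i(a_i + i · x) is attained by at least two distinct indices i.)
Roots: {-3, -1, 6, 7}

Each tropical root is a break point of the lower envelope of the lines y = a_i + i · x (there are 5 lines, with slopes 0, 1, ..., 4). Only the lines that attain the minimum somewhere contribute to roots; other lines are dominated. Here the surviving (envelope) indices are i = 4, i = 3, i = 2, i = 1, i = 0.
Intersections between consecutive envelope lines give the roots: for adjacent envelope indices i < j the intersection is x = (a_i − a_j) / (j − i). Reading off the sorted break points: {-3, -1, 6, 7}.
Verification: at each break x_0, at least two indices attain the minimum of min_i(a_i + i · x_0).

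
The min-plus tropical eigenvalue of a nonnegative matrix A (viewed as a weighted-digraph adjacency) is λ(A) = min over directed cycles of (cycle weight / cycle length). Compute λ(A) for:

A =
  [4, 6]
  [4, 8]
λ(A) = 4

Enumerate directed cycles and compute their means (weight / length). Sample:
  cycle 0 → 0: weight = 4, length = 1, mean = 4/1 ≈ 4.000
  cycle 1 → 1: weight = 8, length = 1, mean = 8/1 ≈ 8.000
  cycle 0 → 1 → 0: weight = 10, length = 2, mean = 10/2 ≈ 5.000
  cycle 1 → 0 → 1: weight = 10, length = 2, mean = 10/2 ≈ 5.000
Minimum mean = 4.000, attained e.g. along the cycle 0 → 0 with weight 4 and length 1. So λ(A) = 4/1 = 4.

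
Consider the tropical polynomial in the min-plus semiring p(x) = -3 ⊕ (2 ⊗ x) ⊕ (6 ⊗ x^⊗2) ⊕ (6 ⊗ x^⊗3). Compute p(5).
p(5) = -3

A tropical monomial a ⊗ x^⊗i evaluates to a + i · x. Evaluating each term at x = 5:
  Term 0 contributes -3 + 0 · 5 = -3
  Term 1 contributes 2 + 1 · 5 = 7
  Term 2 contributes 6 + 2 · 5 = 16
  Term 3 contributes 6 + 3 · 5 = 21
p(5) = ⊕ of these = min[-3, 7, 16, 21] = -3.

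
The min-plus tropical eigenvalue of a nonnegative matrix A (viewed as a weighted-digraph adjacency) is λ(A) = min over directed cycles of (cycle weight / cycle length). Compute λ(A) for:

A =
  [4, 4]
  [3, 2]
λ(A) = 2

Enumerate directed cycles and compute their means (weight / length). Sample:
  cycle 0 → 0: weight = 4, length = 1, mean = 4/1 ≈ 4.000
  cycle 1 → 1: weight = 2, length = 1, mean = 2/1 ≈ 2.000
  cycle 0 → 1 → 0: weight = 7, length = 2, mean = 7/2 ≈ 3.500
  cycle 1 → 0 → 1: weight = 7, length = 2, mean = 7/2 ≈ 3.500
Minimum mean = 2.000, attained e.g. along the cycle 1 → 1 with weight 2 and length 1. So λ(A) = 2/1 = 2.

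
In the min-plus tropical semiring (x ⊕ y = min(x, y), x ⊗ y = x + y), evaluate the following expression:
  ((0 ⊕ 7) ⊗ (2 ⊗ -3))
((0 ⊕ 7) ⊗ (2 ⊗ -3)) = -1

Expand innermost to outermost. Recall ⊕ takes the minimum of its arguments and ⊗ takes their sum. Working out the expression ((0 ⊕ 7) ⊗ (2 ⊗ -3)) gives -1.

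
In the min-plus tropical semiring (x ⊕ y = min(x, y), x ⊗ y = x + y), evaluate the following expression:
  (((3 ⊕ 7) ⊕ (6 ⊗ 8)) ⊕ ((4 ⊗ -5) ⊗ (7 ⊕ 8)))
(((3 ⊕ 7) ⊕ (6 ⊗ 8)) ⊕ ((4 ⊗ -5) ⊗ (7 ⊕ 8))) = 3

Expand innermost to outermost. Recall ⊕ takes the minimum of its arguments and ⊗ takes their sum. Working out the expression (((3 ⊕ 7) ⊕ (6 ⊗ 8)) ⊕ ((4 ⊗ -5) ⊗ (7 ⊕ 8))) gives 3.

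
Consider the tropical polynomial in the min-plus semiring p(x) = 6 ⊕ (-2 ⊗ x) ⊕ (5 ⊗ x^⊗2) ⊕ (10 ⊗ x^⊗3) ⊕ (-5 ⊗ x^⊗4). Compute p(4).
p(4) = 2

A tropical monomial a ⊗ x^⊗i evaluates to a + i · x. Evaluating each term at x = 4:
  Term 0 contributes 6 + 0 · 4 = 6
  Term 1 contributes -2 + 1 · 4 = 2
  Term 2 contributes 5 + 2 · 4 = 13
  Term 3 contributes 10 + 3 · 4 = 22
  Term 4 contributes -5 + 4 · 4 = 11
p(4) = ⊕ of these = min[6, 2, 13, 22, 11] = 2.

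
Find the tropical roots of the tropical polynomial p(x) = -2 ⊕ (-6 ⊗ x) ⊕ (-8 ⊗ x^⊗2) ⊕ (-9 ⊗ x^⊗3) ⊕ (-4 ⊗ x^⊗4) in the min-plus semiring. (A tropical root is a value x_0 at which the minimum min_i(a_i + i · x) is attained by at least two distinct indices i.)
Roots: {-5, 1, 2, 4}

Each tropical root is a break point of the lower envelope of the lines y = a_i + i · x (there are 5 lines, with slopes 0, 1, ..., 4). Only the lines that attain the minimum somewhere contribute to roots; other lines are dominated. Here the surviving (envelope) indices are i = 4, i = 3, i = 2, i = 1, i = 0.
Intersections between consecutive envelope lines give the roots: for adjacent envelope indices i < j the intersection is x = (a_i − a_j) / (j − i). Reading off the sorted break points: {-5, 1, 2, 4}.
Verification: at each break x_0, at least two indices attain the minimum of min_i(a_i + i · x_0).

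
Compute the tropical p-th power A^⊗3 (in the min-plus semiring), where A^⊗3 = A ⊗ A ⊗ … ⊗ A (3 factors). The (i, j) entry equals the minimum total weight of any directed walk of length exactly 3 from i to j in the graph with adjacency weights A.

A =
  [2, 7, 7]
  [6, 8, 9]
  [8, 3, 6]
A^⊗3 =
  [6, 11, 11]
  [10, 15, 15]
  [11, 15, 16]

Each entry (A^⊗3)_ij equals the minimum over all length-3 walks i = v_0 → v_1 → … → v_3 = j of Σ_t A[v_t][v_{t+1}]. For example, for (i, j) = (0, 2) we minimise over 9 possible intermediate vertex sequences; the minimum is 11, attained along the walk 0 → 0 → 0 → 2.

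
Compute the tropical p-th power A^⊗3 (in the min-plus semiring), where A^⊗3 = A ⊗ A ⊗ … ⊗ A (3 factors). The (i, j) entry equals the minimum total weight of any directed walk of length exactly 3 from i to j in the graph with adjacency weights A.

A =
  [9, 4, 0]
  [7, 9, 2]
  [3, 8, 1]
A^⊗3 =
  [4, 7, 2]
  [6, 9, 4]
  [5, 8, 3]

Each entry (A^⊗3)_ij equals the minimum over all length-3 walks i = v_0 → v_1 → … → v_3 = j of Σ_t A[v_t][v_{t+1}]. For example, for (i, j) = (0, 2) we minimise over 9 possible intermediate vertex sequences; the minimum is 2, attained along the walk 0 → 2 → 2 → 2.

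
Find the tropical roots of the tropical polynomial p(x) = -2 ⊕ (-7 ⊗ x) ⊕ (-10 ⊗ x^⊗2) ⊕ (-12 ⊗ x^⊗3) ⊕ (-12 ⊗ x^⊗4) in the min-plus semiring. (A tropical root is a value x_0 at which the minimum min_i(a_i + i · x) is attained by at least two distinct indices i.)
Roots: {0, 2, 3, 5}

Each tropical root is a break point of the lower envelope of the lines y = a_i + i · x (there are 5 lines, with slopes 0, 1, ..., 4). Only the lines that attain the minimum somewhere contribute to roots; other lines are dominated. Here the surviving (envelope) indices are i = 4, i = 3, i = 2, i = 1, i = 0.
Intersections between consecutive envelope lines give the roots: for adjacent envelope indices i < j the intersection is x = (a_i − a_j) / (j − i). Reading off the sorted break points: {0, 2, 3, 5}.
Verification: at each break x_0, at least two indices attain the minimum of min_i(a_i + i · x_0).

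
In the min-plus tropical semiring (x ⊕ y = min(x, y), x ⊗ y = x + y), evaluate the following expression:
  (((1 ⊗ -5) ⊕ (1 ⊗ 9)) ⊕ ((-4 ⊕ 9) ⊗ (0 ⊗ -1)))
(((1 ⊗ -5) ⊕ (1 ⊗ 9)) ⊕ ((-4 ⊕ 9) ⊗ (0 ⊗ -1))) = -5

Expand innermost to outermost. Recall ⊕ takes the minimum of its arguments and ⊗ takes their sum. Working out the expression (((1 ⊗ -5) ⊕ (1 ⊗ 9)) ⊕ ((-4 ⊕ 9) ⊗ (0 ⊗ -1))) gives -5.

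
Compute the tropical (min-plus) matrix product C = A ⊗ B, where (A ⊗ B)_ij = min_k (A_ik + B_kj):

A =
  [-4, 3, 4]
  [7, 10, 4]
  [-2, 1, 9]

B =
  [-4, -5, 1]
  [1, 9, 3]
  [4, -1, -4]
A ⊗ B =
  [-8, -9, -3]
  [3, 2, 0]
  [-6, -7, -1]

Apply the min-plus product entry-by-entry:
  C[0][0] = min over k of (A[0][0] + B[0][0] = -4 + -4 = -8, A[0][1] + B[1][0] = 3 + 1 = 4, A[0][2] + B[2][0] = 4 + 4 = 8) = -8 (attained at k = 0)
  C[0][1] = min over k of (A[0][0] + B[0][1] = -4 + -5 = -9, A[0][1] + B[1][1] = 3 + 9 = 12, A[0][2] + B[2][1] = 4 + -1 = 3) = -9 (attained at k = 0)
  C[0][2] = min over k of (A[0][0] + B[0][2] = -4 + 1 = -3, A[0][1] + B[1][2] = 3 + 3 = 6, A[0][2] + B[2][2] = 4 + -4 = 0) = -3 (attained at k = 0)
  C[1][0] = min over k of (A[1][0] + B[0][0] = 7 + -4 = 3, A[1][1] + B[1][0] = 10 + 1 = 11, A[1][2] + B[2][0] = 4 + 4 = 8) = 3 (attained at k = 0)
  C[1][1] = min over k of (A[1][0] + B[0][1] = 7 + -5 = 2, A[1][1] + B[1][1] = 10 + 9 = 19, A[1][2] + B[2][1] = 4 + -1 = 3) = 2 (attained at k = 0)
  C[1][2] = min over k of (A[1][0] + B[0][2] = 7 + 1 = 8, A[1][1] + B[1][2] = 10 + 3 = 13, A[1][2] + B[2][2] = 4 + -4 = 0) = 0 (attained at k = 2)
  C[2][0] = min over k of (A[2][0] + B[0][0] = -2 + -4 = -6, A[2][1] + B[1][0] = 1 + 1 = 2, A[2][2] + B[2][0] = 9 + 4 = 13) = -6 (attained at k = 0)
  C[2][1] = min over k of (A[2][0] + B[0][1] = -2 + -5 = -7, A[2][1] + B[1][1] = 1 + 9 = 10, A[2][2] + B[2][1] = 9 + -1 = 8) = -7 (attained at k = 0)
  C[2][2] = min over k of (A[2][0] + B[0][2] = -2 + 1 = -1, A[2][1] + B[1][2] = 1 + 3 = 4, A[2][2] + B[2][2] = 9 + -4 = 5) = -1 (attained at k = 0)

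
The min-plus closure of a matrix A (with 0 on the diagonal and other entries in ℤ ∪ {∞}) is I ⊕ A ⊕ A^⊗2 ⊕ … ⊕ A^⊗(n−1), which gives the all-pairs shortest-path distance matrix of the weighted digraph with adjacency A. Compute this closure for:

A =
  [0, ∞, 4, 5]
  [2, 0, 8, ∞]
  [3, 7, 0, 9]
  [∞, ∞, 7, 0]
Closure =
  [0, 11, 4, 5]
  [2, 0, 6, 7]
  [3, 7, 0, 8]
  [10, 14, 7, 0]

This is the Floyd-Warshall all-pairs shortest-path computation. For each intermediate vertex k = 0, 1, …, 3, update dist[i][j] ← min(dist[i][j], dist[i][k] + dist[k][j]). The final matrix gives, for each (i, j), the minimum total weight of any directed path from i to j (possibly empty when i = j).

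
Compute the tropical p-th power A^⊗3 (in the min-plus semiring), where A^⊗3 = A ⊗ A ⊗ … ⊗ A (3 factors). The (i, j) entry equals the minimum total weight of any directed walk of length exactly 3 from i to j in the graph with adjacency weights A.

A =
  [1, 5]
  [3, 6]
A^⊗3 =
  [3, 7]
  [5, 9]

Each entry (A^⊗3)_ij equals the minimum over all length-3 walks i = v_0 → v_1 → … → v_3 = j of Σ_t A[v_t][v_{t+1}]. For example, for (i, j) = (0, 1) we minimise over 4 possible intermediate vertex sequences; the minimum is 7, attained along the walk 0 → 0 → 0 → 1.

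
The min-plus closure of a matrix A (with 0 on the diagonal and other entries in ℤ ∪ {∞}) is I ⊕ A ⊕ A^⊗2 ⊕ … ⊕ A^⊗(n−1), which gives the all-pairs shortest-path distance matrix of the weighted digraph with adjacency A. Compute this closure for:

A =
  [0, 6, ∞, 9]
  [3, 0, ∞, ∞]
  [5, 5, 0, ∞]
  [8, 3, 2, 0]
Closure =
  [0, 6, 11, 9]
  [3, 0, 14, 12]
  [5, 5, 0, 14]
  [6, 3, 2, 0]

This is the Floyd-Warshall all-pairs shortest-path computation. For each intermediate vertex k = 0, 1, …, 3, update dist[i][j] ← min(dist[i][j], dist[i][k] + dist[k][j]). The final matrix gives, for each (i, j), the minimum total weight of any directed path from i to j (possibly empty when i = j).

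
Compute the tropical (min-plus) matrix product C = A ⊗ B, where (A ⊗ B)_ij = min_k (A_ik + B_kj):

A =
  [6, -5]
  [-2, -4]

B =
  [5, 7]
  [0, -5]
A ⊗ B =
  [-5, -10]
  [-4, -9]

Apply the min-plus product entry-by-entry:
  C[0][0] = min over k of (A[0][0] + B[0][0] = 6 + 5 = 11, A[0][1] + B[1][0] = -5 + 0 = -5) = -5 (attained at k = 1)
  C[0][1] = min over k of (A[0][0] + B[0][1] = 6 + 7 = 13, A[0][1] + B[1][1] = -5 + -5 = -10) = -10 (attained at k = 1)
  C[1][0] = min over k of (A[1][0] + B[0][0] = -2 + 5 = 3, A[1][1] + B[1][0] = -4 + 0 = -4) = -4 (attained at k = 1)
  C[1][1] = min over k of (A[1][0] + B[0][1] = -2 + 7 = 5, A[1][1] + B[1][1] = -4 + -5 = -9) = -9 (attained at k = 1)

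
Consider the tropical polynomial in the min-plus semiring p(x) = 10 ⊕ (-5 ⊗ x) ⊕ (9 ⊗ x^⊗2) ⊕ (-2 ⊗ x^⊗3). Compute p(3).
p(3) = -2

A tropical monomial a ⊗ x^⊗i evaluates to a + i · x. Evaluating each term at x = 3:
  Term 0 contributes 10 + 0 · 3 = 10
  Term 1 contributes -5 + 1 · 3 = -2
  Term 2 contributes 9 + 2 · 3 = 15
  Term 3 contributes -2 + 3 · 3 = 7
p(3) = ⊕ of these = min[10, -2, 15, 7] = -2.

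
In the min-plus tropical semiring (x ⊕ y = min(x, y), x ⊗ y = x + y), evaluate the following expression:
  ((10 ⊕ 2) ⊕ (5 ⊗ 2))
((10 ⊕ 2) ⊕ (5 ⊗ 2)) = 2

Expand innermost to outermost. Recall ⊕ takes the minimum of its arguments and ⊗ takes their sum. Working out the expression ((10 ⊕ 2) ⊕ (5 ⊗ 2)) gives 2.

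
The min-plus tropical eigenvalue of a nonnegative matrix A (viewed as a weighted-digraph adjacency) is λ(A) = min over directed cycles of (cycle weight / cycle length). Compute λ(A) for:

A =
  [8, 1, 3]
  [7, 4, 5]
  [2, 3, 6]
λ(A) = 5/2

Enumerate directed cycles and compute their means (weight / length). Sample:
  cycle 0 → 0: weight = 8, length = 1, mean = 8/1 ≈ 8.000
  cycle 1 → 1: weight = 4, length = 1, mean = 4/1 ≈ 4.000
  cycle 2 → 2: weight = 6, length = 1, mean = 6/1 ≈ 6.000
  cycle 0 → 1 → 0: weight = 8, length = 2, mean = 8/2 ≈ 4.000
  cycle 0 → 2 → 0: weight = 5, length = 2, mean = 5/2 ≈ 2.500
  cycle 1 → 0 → 1: weight = 8, length = 2, mean = 8/2 ≈ 4.000
Minimum mean = 2.500, attained e.g. along the cycle 0 → 2 → 0 with weight 5 and length 2. So λ(A) = 5/2 = 5/2.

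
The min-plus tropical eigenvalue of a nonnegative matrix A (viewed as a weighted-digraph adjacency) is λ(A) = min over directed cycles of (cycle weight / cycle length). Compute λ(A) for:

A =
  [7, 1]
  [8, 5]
λ(A) = 9/2

Enumerate directed cycles and compute their means (weight / length). Sample:
  cycle 0 → 0: weight = 7, length = 1, mean = 7/1 ≈ 7.000
  cycle 1 → 1: weight = 5, length = 1, mean = 5/1 ≈ 5.000
  cycle 0 → 1 → 0: weight = 9, length = 2, mean = 9/2 ≈ 4.500
  cycle 1 → 0 → 1: weight = 9, length = 2, mean = 9/2 ≈ 4.500
Minimum mean = 4.500, attained e.g. along the cycle 0 → 1 → 0 with weight 9 and length 2. So λ(A) = 9/2 = 9/2.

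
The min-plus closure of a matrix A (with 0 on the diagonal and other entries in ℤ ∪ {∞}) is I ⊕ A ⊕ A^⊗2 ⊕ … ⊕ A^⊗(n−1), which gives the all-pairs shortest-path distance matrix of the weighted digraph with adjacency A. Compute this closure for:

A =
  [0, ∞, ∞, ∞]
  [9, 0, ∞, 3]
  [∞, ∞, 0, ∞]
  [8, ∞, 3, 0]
Closure =
  [0, ∞, ∞, ∞]
  [9, 0, 6, 3]
  [∞, ∞, 0, ∞]
  [8, ∞, 3, 0]

This is the Floyd-Warshall all-pairs shortest-path computation. For each intermediate vertex k = 0, 1, …, 3, update dist[i][j] ← min(dist[i][j], dist[i][k] + dist[k][j]). The final matrix gives, for each (i, j), the minimum total weight of any directed path from i to j (possibly empty when i = j).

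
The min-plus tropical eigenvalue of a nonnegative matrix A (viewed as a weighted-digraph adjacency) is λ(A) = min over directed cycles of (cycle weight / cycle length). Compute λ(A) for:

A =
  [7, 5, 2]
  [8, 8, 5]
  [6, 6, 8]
λ(A) = 4

Enumerate directed cycles and compute their means (weight / length). Sample:
  cycle 0 → 0: weight = 7, length = 1, mean = 7/1 ≈ 7.000
  cycle 1 → 1: weight = 8, length = 1, mean = 8/1 ≈ 8.000
  cycle 2 → 2: weight = 8, length = 1, mean = 8/1 ≈ 8.000
  cycle 0 → 1 → 0: weight = 13, length = 2, mean = 13/2 ≈ 6.500
  cycle 0 → 2 → 0: weight = 8, length = 2, mean = 8/2 ≈ 4.000
  cycle 1 → 0 → 1: weight = 13, length = 2, mean = 13/2 ≈ 6.500
Minimum mean = 4.000, attained e.g. along the cycle 0 → 2 → 0 with weight 8 and length 2. So λ(A) = 8/2 = 4.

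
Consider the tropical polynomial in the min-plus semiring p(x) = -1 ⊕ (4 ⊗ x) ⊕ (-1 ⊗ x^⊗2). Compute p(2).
p(2) = -1

A tropical monomial a ⊗ x^⊗i evaluates to a + i · x. Evaluating each term at x = 2:
  Term 0 contributes -1 + 0 · 2 = -1
  Term 1 contributes 4 + 1 · 2 = 6
  Term 2 contributes -1 + 2 · 2 = 3
p(2) = ⊕ of these = min[-1, 6, 3] = -1.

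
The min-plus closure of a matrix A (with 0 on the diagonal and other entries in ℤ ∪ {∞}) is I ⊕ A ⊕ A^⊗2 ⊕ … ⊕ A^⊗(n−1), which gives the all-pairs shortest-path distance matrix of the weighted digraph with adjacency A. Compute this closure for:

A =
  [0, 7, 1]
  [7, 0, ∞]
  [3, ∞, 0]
Closure =
  [0, 7, 1]
  [7, 0, 8]
  [3, 10, 0]

This is the Floyd-Warshall all-pairs shortest-path computation. For each intermediate vertex k = 0, 1, …, 2, update dist[i][j] ← min(dist[i][j], dist[i][k] + dist[k][j]). The final matrix gives, for each (i, j), the minimum total weight of any directed path from i to j (possibly empty when i = j).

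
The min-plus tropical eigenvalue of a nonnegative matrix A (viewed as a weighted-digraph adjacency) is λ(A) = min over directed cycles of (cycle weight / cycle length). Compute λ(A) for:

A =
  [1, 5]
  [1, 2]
λ(A) = 1

Enumerate directed cycles and compute their means (weight / length). Sample:
  cycle 0 → 0: weight = 1, length = 1, mean = 1/1 ≈ 1.000
  cycle 1 → 1: weight = 2, length = 1, mean = 2/1 ≈ 2.000
  cycle 0 → 1 → 0: weight = 6, length = 2, mean = 6/2 ≈ 3.000
  cycle 1 → 0 → 1: weight = 6, length = 2, mean = 6/2 ≈ 3.000
Minimum mean = 1.000, attained e.g. along the cycle 0 → 0 with weight 1 and length 1. So λ(A) = 1/1 = 1.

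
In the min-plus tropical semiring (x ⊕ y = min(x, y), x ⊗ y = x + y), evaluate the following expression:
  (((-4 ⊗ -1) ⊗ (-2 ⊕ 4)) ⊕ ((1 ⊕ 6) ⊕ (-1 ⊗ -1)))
(((-4 ⊗ -1) ⊗ (-2 ⊕ 4)) ⊕ ((1 ⊕ 6) ⊕ (-1 ⊗ -1))) = -7

Expand innermost to outermost. Recall ⊕ takes the minimum of its arguments and ⊗ takes their sum. Working out the expression (((-4 ⊗ -1) ⊗ (-2 ⊕ 4)) ⊕ ((1 ⊕ 6) ⊕ (-1 ⊗ -1))) gives -7.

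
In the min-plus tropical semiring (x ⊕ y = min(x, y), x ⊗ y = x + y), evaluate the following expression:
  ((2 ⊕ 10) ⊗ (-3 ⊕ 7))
((2 ⊕ 10) ⊗ (-3 ⊕ 7)) = -1

Expand innermost to outermost. Recall ⊕ takes the minimum of its arguments and ⊗ takes their sum. Working out the expression ((2 ⊕ 10) ⊗ (-3 ⊕ 7)) gives -1.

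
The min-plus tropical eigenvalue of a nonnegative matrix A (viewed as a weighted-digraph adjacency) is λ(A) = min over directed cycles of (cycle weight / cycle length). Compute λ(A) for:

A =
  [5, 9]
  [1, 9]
λ(A) = 5

Enumerate directed cycles and compute their means (weight / length). Sample:
  cycle 0 → 0: weight = 5, length = 1, mean = 5/1 ≈ 5.000
  cycle 1 → 1: weight = 9, length = 1, mean = 9/1 ≈ 9.000
  cycle 0 → 1 → 0: weight = 10, length = 2, mean = 10/2 ≈ 5.000
  cycle 1 → 0 → 1: weight = 10, length = 2, mean = 10/2 ≈ 5.000
Minimum mean = 5.000, attained e.g. along the cycle 0 → 0 with weight 5 and length 1. So λ(A) = 5/1 = 5.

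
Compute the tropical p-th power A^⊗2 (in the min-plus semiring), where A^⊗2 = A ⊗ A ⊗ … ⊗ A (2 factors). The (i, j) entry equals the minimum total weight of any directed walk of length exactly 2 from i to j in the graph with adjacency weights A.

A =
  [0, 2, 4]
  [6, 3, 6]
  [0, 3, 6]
A^⊗2 =
  [0, 2, 4]
  [6, 6, 9]
  [0, 2, 4]

Each entry (A^⊗2)_ij equals the minimum over all length-2 walks i = v_0 → v_1 → … → v_2 = j of Σ_t A[v_t][v_{t+1}]. For example, for (i, j) = (0, 2) we minimise over 3 possible intermediate vertex sequences; the minimum is 4, attained along the walk 0 → 0 → 2.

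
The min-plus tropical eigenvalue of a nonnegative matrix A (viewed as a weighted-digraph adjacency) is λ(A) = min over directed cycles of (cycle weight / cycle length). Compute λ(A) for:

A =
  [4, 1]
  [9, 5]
λ(A) = 4

Enumerate directed cycles and compute their means (weight / length). Sample:
  cycle 0 → 0: weight = 4, length = 1, mean = 4/1 ≈ 4.000
  cycle 1 → 1: weight = 5, length = 1, mean = 5/1 ≈ 5.000
  cycle 0 → 1 → 0: weight = 10, length = 2, mean = 10/2 ≈ 5.000
  cycle 1 → 0 → 1: weight = 10, length = 2, mean = 10/2 ≈ 5.000
Minimum mean = 4.000, attained e.g. along the cycle 0 → 0 with weight 4 and length 1. So λ(A) = 4/1 = 4.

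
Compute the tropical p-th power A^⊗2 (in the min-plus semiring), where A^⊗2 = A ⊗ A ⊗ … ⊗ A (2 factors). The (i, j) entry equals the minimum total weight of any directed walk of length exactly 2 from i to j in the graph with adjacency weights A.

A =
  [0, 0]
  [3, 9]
A^⊗2 =
  [0, 0]
  [3, 3]

Each entry (A^⊗2)_ij equals the minimum over all length-2 walks i = v_0 → v_1 → … → v_2 = j of Σ_t A[v_t][v_{t+1}]. For example, for (i, j) = (0, 1) we minimise over 2 possible intermediate vertex sequences; the minimum is 0, attained along the walk 0 → 0 → 1.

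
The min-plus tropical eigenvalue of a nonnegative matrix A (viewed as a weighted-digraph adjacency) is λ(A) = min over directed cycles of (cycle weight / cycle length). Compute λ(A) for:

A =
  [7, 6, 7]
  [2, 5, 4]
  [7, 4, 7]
λ(A) = 4

Enumerate directed cycles and compute their means (weight / length). Sample:
  cycle 0 → 0: weight = 7, length = 1, mean = 7/1 ≈ 7.000
  cycle 1 → 1: weight = 5, length = 1, mean = 5/1 ≈ 5.000
  cycle 2 → 2: weight = 7, length = 1, mean = 7/1 ≈ 7.000
  cycle 0 → 1 → 0: weight = 8, length = 2, mean = 8/2 ≈ 4.000
  cycle 0 → 2 → 0: weight = 14, length = 2, mean = 14/2 ≈ 7.000
  cycle 1 → 0 → 1: weight = 8, length = 2, mean = 8/2 ≈ 4.000
Minimum mean = 4.000, attained e.g. along the cycle 0 → 1 → 0 with weight 8 and length 2. So λ(A) = 8/2 = 4.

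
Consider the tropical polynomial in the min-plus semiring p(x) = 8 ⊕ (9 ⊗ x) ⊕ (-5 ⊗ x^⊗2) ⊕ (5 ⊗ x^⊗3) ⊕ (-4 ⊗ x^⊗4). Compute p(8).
p(8) = 8

A tropical monomial a ⊗ x^⊗i evaluates to a + i · x. Evaluating each term at x = 8:
  Term 0 contributes 8 + 0 · 8 = 8
  Term 1 contributes 9 + 1 · 8 = 17
  Term 2 contributes -5 + 2 · 8 = 11
  Term 3 contributes 5 + 3 · 8 = 29
  Term 4 contributes -4 + 4 · 8 = 28
p(8) = ⊕ of these = min[8, 17, 11, 29, 28] = 8.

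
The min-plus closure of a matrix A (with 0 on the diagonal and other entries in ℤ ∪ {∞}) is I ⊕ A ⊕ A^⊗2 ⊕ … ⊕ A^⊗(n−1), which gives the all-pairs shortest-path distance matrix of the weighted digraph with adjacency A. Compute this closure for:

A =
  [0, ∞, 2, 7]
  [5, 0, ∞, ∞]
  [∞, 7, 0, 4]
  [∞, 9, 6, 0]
Closure =
  [0, 9, 2, 6]
  [5, 0, 7, 11]
  [12, 7, 0, 4]
  [14, 9, 6, 0]

This is the Floyd-Warshall all-pairs shortest-path computation. For each intermediate vertex k = 0, 1, …, 3, update dist[i][j] ← min(dist[i][j], dist[i][k] + dist[k][j]). The final matrix gives, for each (i, j), the minimum total weight of any directed path from i to j (possibly empty when i = j).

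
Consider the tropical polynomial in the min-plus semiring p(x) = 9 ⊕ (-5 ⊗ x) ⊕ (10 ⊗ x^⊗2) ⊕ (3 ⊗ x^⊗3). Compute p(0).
p(0) = -5

A tropical monomial a ⊗ x^⊗i evaluates to a + i · x. Evaluating each term at x = 0:
  Term 0 contributes 9 + 0 · 0 = 9
  Term 1 contributes -5 + 1 · 0 = -5
  Term 2 contributes 10 + 2 · 0 = 10
  Term 3 contributes 3 + 3 · 0 = 3
p(0) = ⊕ of these = min[9, -5, 10, 3] = -5.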